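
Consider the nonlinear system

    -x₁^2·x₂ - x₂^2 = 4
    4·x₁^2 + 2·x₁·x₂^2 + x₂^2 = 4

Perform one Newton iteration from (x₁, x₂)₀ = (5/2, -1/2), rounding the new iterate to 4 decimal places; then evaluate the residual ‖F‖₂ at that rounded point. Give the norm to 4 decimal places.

8.4168

At (5/2, -1/2): F = (-1.1250, 22.5000).
Jacobian J = [[-2·x₁·x₂, -x₁^2 - 2·x₂], [8·x₁ + 2·x₂^2, 4·x₁·x₂ + 2·x₂]].
At the point, J = [[2.5000, -5.2500], [20.5000, -6.0000]] (det J = 92.6250).
Solving J·Δ = −F gives Δ = (-1.3482, -0.8563).
Then the next iterate is (x₁, x₂)₁ = (1.1518, -1.3563).
Re-evaluating at (1.1518, -1.3563): F = (-4.040223, 7.383709), so ‖F‖₂ = 8.4168.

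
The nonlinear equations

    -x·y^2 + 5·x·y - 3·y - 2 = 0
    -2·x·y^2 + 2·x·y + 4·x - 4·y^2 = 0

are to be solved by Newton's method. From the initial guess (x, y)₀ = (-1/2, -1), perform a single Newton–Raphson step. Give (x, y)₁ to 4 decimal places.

At (-1/2, -1): F = (4.0000, -4.0000).
Jacobian J = [[-y^2 + 5·y, -2·x·y + 5·x - 3], [-2·y^2 + 2·y + 4, -4·x·y + 2·x - 8·y]].
At the point, J = [[-6.0000, -6.5000], [0.0000, 5.0000]] (det J = -30.0000).
Solving J·Δ = −F gives Δ = (-0.2000, 0.8000).
Then the next iterate is (x, y)₁ = (-0.7000, -0.2000).

(-0.7000, -0.2000)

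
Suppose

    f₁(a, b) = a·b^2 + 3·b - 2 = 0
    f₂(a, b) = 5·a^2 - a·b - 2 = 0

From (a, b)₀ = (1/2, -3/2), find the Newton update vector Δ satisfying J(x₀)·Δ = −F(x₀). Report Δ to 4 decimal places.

At (1/2, -3/2): F = (-5.3750, 0.0000).
Jacobian J = [[b^2, 2·a·b + 3], [10·a - b, -a]].
At the point, J = [[2.2500, 1.5000], [6.5000, -0.5000]] (det J = -10.8750).
Solving J·Δ = −F gives Δ = (0.2471, 3.2126).

(0.2471, 3.2126)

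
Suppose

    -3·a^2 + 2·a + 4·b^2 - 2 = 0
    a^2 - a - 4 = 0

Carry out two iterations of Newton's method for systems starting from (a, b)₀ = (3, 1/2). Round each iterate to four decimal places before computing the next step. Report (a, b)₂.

At (3, 1/2): F = (-22.0000, 2.0000).
Jacobian J = [[-6·a + 2, 8·b], [2·a - 1, 0]].
At the point, J = [[-16.0000, 4.0000], [5.0000, 0.0000]] (det J = -20.0000).
Solving J·Δ = −F gives Δ = (-0.4000, 3.9000).
Then the next iterate is (a, b)₁ = (2.6000, 4.4000).
Round to (2.6000, 4.4000) and repeat: F = (60.3600, 0.1600), J = [[-13.6000, 35.2000], [4.2000, 0.0000]].
Δ = (-0.0381, -1.7295), so (a, b)₂ = (2.5619, 2.6705).

(2.5619, 2.6705)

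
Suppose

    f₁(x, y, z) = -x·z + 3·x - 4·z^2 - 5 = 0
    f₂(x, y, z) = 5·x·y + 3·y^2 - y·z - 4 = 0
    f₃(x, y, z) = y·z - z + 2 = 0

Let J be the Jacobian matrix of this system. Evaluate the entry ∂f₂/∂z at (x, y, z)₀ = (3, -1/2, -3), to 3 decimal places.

∂f₂/∂z = -y.
At (3, -1/2, -3) this is 0.500.

0.500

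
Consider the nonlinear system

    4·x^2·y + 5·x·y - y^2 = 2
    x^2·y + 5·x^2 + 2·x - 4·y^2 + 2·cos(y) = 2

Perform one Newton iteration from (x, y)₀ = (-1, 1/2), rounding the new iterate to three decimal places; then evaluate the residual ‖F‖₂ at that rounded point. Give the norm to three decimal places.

At (-1, 1/2): F = (-2.750, 2.25517).
Jacobian J = [[8·x·y + 5·y, 4·x^2 + 5·x - 2·y], [2·x·y + 10·x + 2, x^2 - 8·y - 2·sin(y)]].
At the point, J = [[-1.500, -2.000], [-9.000, -3.95885]] (det J = -12.06172).
Solving J·Δ = −F gives Δ = (1.277, -2.332).
Then the next iterate is (x, y)₁ = (0.277, -1.832).
Re-evaluating at (0.277, -1.832): F = (-8.45581, -15.14431), so ‖F‖₂ = 17.345.

17.345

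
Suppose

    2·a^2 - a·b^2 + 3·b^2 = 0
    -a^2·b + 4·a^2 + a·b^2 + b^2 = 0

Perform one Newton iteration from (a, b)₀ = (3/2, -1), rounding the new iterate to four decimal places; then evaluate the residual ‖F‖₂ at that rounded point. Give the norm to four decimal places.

At (3/2, -1): F = (6.0000, 13.7500).
Jacobian J = [[4·a - b^2, -2·a·b + 6·b], [-2·a·b + 8·a + b^2, -a^2 + 2·a·b + 2·b]].
At the point, J = [[5.0000, -3.0000], [16.0000, -7.2500]] (det J = 11.7500).
Solving J·Δ = −F gives Δ = (0.1915, 2.3191).
Then the next iterate is (a, b)₁ = (1.6915, 1.3191).
Re-evaluating at (1.6915, 1.3191): F = (7.999167, 12.353793), so ‖F‖₂ = 14.7174.

14.7174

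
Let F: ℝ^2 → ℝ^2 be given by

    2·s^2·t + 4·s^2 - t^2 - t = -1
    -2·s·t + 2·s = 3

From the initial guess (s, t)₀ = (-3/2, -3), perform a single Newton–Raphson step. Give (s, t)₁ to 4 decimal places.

(0.4655, -3.2414)

At (-3/2, -3): F = (-9.5000, -15.0000).
Jacobian J = [[4·s·t + 8·s, 2·s^2 - 2·t - 1], [-2·t + 2, -2·s]].
At the point, J = [[6.0000, 9.5000], [8.0000, 3.0000]] (det J = -58.0000).
Solving J·Δ = −F gives Δ = (1.9655, -0.2414).
Then the next iterate is (s, t)₁ = (0.4655, -3.2414).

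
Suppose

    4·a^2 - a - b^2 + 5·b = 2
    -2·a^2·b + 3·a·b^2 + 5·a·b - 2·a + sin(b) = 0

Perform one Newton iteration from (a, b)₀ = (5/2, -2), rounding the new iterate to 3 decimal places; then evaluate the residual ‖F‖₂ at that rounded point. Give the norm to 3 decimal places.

6.231

At (5/2, -2): F = (6.500, 24.09070).
Jacobian J = [[8·a - 1, -2·b + 5], [-4·a·b + 3·b^2 + 5·b - 2, -2·a^2 + 6·a·b + 5·a + cos(b)]].
At the point, J = [[19.000, 9.000], [20.000, -30.41615]] (det J = -757.90679).
Solving J·Δ = −F gives Δ = (-0.547, 0.432).
Then the next iterate is (a, b)₁ = (1.953, -1.568).
Re-evaluating at (1.953, -1.568): F = (1.00521, 6.14892), so ‖F‖₂ = 6.231.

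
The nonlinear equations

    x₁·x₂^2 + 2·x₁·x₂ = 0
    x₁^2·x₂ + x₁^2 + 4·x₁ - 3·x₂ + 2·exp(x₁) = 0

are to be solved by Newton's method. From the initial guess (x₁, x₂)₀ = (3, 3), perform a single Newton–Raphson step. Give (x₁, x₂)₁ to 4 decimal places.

At (3, 3): F = (45.0000, 79.171074).
Jacobian J = [[x₂^2 + 2·x₂, 2·x₁·x₂ + 2·x₁], [2·x₁·x₂ + 2·x₁ + 2·exp(x₁) + 4, x₁^2 - 3]].
At the point, J = [[15.0000, 24.0000], [68.171074, 6.0000]] (det J = -1546.105772).
Solving J·Δ = −F gives Δ = (-1.0543, -1.2160).
Then the next iterate is (x₁, x₂)₁ = (1.9457, 1.7840).

(1.9457, 1.7840)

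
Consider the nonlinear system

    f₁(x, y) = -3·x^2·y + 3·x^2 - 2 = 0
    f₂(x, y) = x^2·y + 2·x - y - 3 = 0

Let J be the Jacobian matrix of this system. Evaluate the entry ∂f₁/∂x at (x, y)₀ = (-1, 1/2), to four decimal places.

-3.0000

∂f₁/∂x = -6·x·y + 6·x.
At (-1, 1/2) this is -3.0000.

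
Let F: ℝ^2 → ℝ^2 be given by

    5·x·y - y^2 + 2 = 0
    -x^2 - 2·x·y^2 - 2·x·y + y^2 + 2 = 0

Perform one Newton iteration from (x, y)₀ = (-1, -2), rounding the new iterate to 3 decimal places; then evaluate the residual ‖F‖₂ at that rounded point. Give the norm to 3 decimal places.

4.239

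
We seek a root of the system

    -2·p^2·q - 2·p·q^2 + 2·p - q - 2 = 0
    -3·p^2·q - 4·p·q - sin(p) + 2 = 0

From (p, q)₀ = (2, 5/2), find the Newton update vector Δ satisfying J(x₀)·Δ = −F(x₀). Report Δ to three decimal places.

(-0.945, -0.575)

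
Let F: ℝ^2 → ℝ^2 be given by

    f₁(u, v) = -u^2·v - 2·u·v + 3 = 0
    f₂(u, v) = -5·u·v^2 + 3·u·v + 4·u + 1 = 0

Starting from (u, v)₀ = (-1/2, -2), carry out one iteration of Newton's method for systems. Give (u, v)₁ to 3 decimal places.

(-4.538, 6.769)

At (-1/2, -2): F = (1.500, 12.000).
Jacobian J = [[-2·u·v - 2·v, -u^2 - 2·u], [-5·v^2 + 3·v + 4, -10·u·v + 3·u]].
At the point, J = [[2.000, 0.750], [-22.000, -11.500]] (det J = -6.500).
Solving J·Δ = −F gives Δ = (-4.038, 8.769).
Then the next iterate is (u, v)₁ = (-4.538, 6.769).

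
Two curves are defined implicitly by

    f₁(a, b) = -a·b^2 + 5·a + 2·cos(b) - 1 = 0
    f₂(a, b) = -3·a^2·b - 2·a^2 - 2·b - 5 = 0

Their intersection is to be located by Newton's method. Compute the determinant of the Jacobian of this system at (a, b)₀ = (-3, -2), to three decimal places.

-273.354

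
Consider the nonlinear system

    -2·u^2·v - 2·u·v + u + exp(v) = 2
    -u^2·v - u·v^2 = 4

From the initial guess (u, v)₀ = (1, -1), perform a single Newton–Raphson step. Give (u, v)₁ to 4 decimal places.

(2.0497, 1.9503)

At (1, -1): F = (3.367879, -4.0000).
Jacobian J = [[-4·u·v - 2·v + 1, -2·u^2 - 2·u + exp(v)], [-2·u·v - v^2, -u^2 - 2·u·v]].
At the point, J = [[7.0000, -3.632121], [1.0000, 1.0000]] (det J = 10.632121).
Solving J·Δ = −F gives Δ = (1.0497, 2.9503).
Then the next iterate is (u, v)₁ = (2.0497, 1.9503).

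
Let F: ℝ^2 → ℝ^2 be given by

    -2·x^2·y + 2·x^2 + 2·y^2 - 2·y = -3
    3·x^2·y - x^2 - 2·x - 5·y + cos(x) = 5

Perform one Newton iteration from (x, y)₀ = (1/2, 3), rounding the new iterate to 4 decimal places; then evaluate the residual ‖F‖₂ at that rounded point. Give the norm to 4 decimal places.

At (1/2, 3): F = (14.0000, -18.122417).
Jacobian J = [[-4·x·y + 4·x, -2·x^2 + 4·y - 2], [6·x·y - 2·x - sin(x) - 2, 3·x^2 - 5]].
At the point, J = [[-4.0000, 9.5000], [5.520574, -4.2500]] (det J = -35.445457).
Solving J·Δ = −F gives Δ = (3.1785, -0.1354).
Then the next iterate is (x, y)₁ = (3.6785, 2.8646).
Re-evaluating at (3.6785, 2.8646): F = (-36.778490, 75.215164), so ‖F‖₂ = 83.7256.

83.7256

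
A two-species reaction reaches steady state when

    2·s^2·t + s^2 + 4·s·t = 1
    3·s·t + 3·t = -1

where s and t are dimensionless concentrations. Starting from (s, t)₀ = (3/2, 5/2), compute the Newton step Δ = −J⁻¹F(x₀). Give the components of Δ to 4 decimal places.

At (3/2, 5/2): F = (27.5000, 19.7500).
Jacobian J = [[4·s·t + 2·s + 4·t, 2·s^2 + 4·s], [3·t, 3·s + 3]].
At the point, J = [[28.0000, 10.5000], [7.5000, 7.5000]] (det J = 131.2500).
Solving J·Δ = −F gives Δ = (0.0086, -2.6419).

(0.0086, -2.6419)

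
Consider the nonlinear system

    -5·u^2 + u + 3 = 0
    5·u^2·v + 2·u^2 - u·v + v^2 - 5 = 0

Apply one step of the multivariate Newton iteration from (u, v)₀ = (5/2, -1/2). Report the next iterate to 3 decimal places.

(1.427, -0.339)

At (5/2, -1/2): F = (-25.750, -6.625).
Jacobian J = [[-10·u + 1, 0], [10·u·v + 4·u - v, 5·u^2 - u + 2·v]].
At the point, J = [[-24.000, 0.000], [-2.000, 27.750]] (det J = -666.000).
Solving J·Δ = −F gives Δ = (-1.073, 0.161).
Then the next iterate is (u, v)₁ = (1.427, -0.339).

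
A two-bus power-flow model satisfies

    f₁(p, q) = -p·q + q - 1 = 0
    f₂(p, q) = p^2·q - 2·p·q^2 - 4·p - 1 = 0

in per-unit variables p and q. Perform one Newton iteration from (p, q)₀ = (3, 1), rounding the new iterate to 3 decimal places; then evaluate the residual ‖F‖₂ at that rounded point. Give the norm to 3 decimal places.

At (3, 1): F = (-3.000, -10.000).
Jacobian J = [[-q, -p + 1], [2·p·q - 2·q^2 - 4, p^2 - 4·p·q]].
At the point, J = [[-1.000, -2.000], [0.000, -3.000]] (det J = 3.000).
Solving J·Δ = −F gives Δ = (3.667, -3.333).
Then the next iterate is (p, q)₁ = (6.667, -2.333).
Re-evaluating at (6.667, -2.333): F = (12.22111, -203.94274), so ‖F‖₂ = 204.309.

204.309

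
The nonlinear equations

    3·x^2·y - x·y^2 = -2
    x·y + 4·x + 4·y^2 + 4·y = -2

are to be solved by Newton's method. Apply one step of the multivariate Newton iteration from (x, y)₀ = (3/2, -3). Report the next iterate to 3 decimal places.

(1.263, -1.526)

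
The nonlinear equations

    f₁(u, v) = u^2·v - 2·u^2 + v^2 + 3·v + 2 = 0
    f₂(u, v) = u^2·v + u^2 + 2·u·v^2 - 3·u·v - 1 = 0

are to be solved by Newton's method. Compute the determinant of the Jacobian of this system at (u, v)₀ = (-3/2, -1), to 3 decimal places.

J = [[2·u·v - 4·u, u^2 + 2·v + 3], [2·u·v + 2·u + 2·v^2 - 3·v, u^2 + 4·u·v - 3·u]].
At the point, J = [[9.000, 3.250], [5.000, 12.750]].
det J = 98.500.

98.500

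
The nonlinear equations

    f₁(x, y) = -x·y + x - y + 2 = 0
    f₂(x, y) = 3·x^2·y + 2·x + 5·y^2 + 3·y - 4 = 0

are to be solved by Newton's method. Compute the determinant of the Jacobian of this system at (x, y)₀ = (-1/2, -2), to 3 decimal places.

-44.750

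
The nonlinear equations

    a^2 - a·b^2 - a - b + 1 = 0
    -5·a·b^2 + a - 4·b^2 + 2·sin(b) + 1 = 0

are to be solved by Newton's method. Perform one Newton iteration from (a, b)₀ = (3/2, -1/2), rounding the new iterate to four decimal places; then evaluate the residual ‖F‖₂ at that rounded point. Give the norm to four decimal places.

At (3/2, -1/2): F = (1.8750, -1.333851).
Jacobian J = [[2·a - b^2 - 1, -2·a·b - 1], [-5·b^2 + 1, -10·a·b - 8·b + 2·cos(b)]].
At the point, J = [[1.7500, 0.5000], [-0.2500, 13.255165]] (det J = 23.321539).
Solving J·Δ = −F gives Δ = (-1.0943, 0.0800).
Then the next iterate is (a, b)₁ = (0.4057, -0.4200).
Re-evaluating at (0.4057, -0.4200): F = (1.107327, -0.473248), so ‖F‖₂ = 1.2042.

1.2042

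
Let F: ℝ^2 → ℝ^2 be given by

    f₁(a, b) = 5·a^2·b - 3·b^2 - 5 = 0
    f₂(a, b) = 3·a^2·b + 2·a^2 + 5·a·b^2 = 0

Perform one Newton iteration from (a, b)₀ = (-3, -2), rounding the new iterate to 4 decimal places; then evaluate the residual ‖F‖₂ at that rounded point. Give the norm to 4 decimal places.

At (-3, -2): F = (-107.0000, -96.0000).
Jacobian J = [[10·a·b, 5·a^2 - 6·b], [6·a·b + 4·a + 5·b^2, 3·a^2 + 10·a·b]].
At the point, J = [[60.0000, 57.0000], [44.0000, 87.0000]] (det J = 2712.0000).
Solving J·Δ = −F gives Δ = (1.4148, 0.3879).
Then the next iterate is (a, b)₁ = (-1.5852, -1.6121).
Re-evaluating at (-1.5852, -1.6121): F = (-33.051500, -27.725837), so ‖F‖₂ = 43.1407.

43.1407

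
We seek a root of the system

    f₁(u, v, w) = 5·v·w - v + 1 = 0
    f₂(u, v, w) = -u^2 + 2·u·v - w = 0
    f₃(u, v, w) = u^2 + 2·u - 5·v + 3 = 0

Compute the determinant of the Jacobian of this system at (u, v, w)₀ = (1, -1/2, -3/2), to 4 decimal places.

16.5000

J = [[0, 5·w - 1, 5·v], [-2·u + 2·v, 2·u, -1], [2·u + 2, -5, 0]].
At the point, J = [[0.0000, -8.5000, -2.5000], [-3.0000, 2.0000, -1.0000], [4.0000, -5.0000, 0.0000]].
det J = 16.5000.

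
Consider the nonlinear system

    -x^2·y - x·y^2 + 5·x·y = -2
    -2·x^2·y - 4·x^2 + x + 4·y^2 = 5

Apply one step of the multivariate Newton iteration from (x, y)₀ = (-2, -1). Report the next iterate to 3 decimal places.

At (-2, -1): F = (18.000, -11.000).
Jacobian J = [[-2·x·y - y^2 + 5·y, -x^2 - 2·x·y + 5·x], [-4·x·y - 8·x + 1, -2·x^2 + 8·y]].
At the point, J = [[-10.000, -18.000], [9.000, -16.000]] (det J = 322.000).
Solving J·Δ = −F gives Δ = (1.509, 0.161).
Then the next iterate is (x, y)₁ = (-0.491, -0.839).

(-0.491, -0.839)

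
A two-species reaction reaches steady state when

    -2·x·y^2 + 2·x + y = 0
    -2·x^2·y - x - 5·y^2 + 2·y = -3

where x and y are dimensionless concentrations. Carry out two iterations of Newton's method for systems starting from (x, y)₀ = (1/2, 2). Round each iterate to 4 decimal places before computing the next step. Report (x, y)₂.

(-2.6713, 2.2795)

At (1/2, 2): F = (-1.0000, -14.5000).
Jacobian J = [[-2·y^2 + 2, -4·x·y + 1], [-4·x·y - 1, -2·x^2 - 10·y + 2]].
At the point, J = [[-6.0000, -3.0000], [-5.0000, -18.5000]] (det J = 96.0000).
Solving J·Δ = −F gives Δ = (0.2604, -0.8542).
Then the next iterate is (x, y)₁ = (0.7604, 1.1458).
Round to (0.7604, 1.1458) and repeat: F = (0.670006, -3.358110), J = [[-0.625715, -2.485065], [-4.485065, -10.614416]].
Δ = (-3.4317, 1.1337), so (x, y)₂ = (-2.6713, 2.2795).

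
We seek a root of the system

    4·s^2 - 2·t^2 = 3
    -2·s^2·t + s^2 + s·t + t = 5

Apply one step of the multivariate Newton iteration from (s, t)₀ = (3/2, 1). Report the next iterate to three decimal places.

At (3/2, 1): F = (4.000, -4.750).
Jacobian J = [[8·s, -4·t], [-4·s·t + 2·s + t, -2·s^2 + s + 1]].
At the point, J = [[12.000, -4.000], [-2.000, -2.000]] (det J = -32.000).
Solving J·Δ = −F gives Δ = (-0.844, -1.531).
Then the next iterate is (s, t)₁ = (0.656, -0.531).

(0.656, -0.531)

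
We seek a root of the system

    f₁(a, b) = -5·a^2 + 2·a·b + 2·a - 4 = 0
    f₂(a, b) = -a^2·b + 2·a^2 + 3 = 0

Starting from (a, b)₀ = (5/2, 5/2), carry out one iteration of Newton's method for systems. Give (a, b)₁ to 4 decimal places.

(1.6075, 2.8370)

At (5/2, 5/2): F = (-17.7500, -0.1250).
Jacobian J = [[-10·a + 2·b + 2, 2·a], [-2·a·b + 4·a, -a^2]].
At the point, J = [[-18.0000, 5.0000], [-2.5000, -6.2500]] (det J = 125.0000).
Solving J·Δ = −F gives Δ = (-0.8925, 0.3370).
Then the next iterate is (a, b)₁ = (1.6075, 2.8370).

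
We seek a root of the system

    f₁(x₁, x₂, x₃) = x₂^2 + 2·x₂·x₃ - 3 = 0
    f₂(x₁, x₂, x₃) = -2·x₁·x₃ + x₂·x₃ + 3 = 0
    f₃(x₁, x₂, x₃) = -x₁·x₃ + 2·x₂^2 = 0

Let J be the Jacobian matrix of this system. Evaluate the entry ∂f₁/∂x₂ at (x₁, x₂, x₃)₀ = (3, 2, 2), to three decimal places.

∂f₁/∂x₂ = 2·x₂ + 2·x₃.
At (3, 2, 2) this is 8.000.

8.000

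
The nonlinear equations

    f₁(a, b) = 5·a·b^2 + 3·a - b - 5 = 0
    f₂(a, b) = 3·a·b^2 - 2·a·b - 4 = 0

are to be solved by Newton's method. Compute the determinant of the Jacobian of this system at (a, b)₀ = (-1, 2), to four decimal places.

-62.0000

J = [[5·b^2 + 3, 10·a·b - 1], [3·b^2 - 2·b, 6·a·b - 2·a]].
At the point, J = [[23.0000, -21.0000], [8.0000, -10.0000]].
det J = -62.0000.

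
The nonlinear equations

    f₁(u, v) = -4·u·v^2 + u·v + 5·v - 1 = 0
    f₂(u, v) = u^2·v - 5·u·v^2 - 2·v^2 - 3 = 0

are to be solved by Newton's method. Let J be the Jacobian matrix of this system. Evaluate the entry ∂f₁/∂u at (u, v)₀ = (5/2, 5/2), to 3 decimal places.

-22.500

∂f₁/∂u = -4·v^2 + v.
At (5/2, 5/2) this is -22.500.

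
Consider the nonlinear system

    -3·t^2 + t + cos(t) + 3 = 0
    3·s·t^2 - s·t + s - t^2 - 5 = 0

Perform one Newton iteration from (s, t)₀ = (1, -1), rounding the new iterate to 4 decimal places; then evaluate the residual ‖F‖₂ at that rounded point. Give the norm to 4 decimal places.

0.0972

At (1, -1): F = (-0.459698, -1.0000).
Jacobian J = [[0, -6·t - sin(t) + 1], [3·t^2 - t + 1, 6·s·t - s - 2·t]].
At the point, J = [[0.0000, 7.841471], [5.0000, -5.0000]] (det J = -39.207355).
Solving J·Δ = −F gives Δ = (0.2586, 0.0586).
Then the next iterate is (s, t)₁ = (1.2586, -0.9414).
Re-evaluating at (1.2586, -0.9414): F = (-0.011445, -0.096546), so ‖F‖₂ = 0.0972.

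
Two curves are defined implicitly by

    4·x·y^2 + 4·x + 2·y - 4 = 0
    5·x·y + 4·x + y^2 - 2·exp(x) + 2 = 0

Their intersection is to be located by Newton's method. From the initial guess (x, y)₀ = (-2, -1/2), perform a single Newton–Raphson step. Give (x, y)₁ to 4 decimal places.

(0.6036, -0.3018)

At (-2, -1/2): F = (-15.0000, -1.020671).
Jacobian J = [[4·y^2 + 4, 8·x·y + 2], [5·y - 2·exp(x) + 4, 5·x + 2·y]].
At the point, J = [[5.0000, 10.0000], [1.229329, -11.0000]] (det J = -67.293294).
Solving J·Δ = −F gives Δ = (2.6036, 0.1982).
Then the next iterate is (x, y)₁ = (0.6036, -0.3018).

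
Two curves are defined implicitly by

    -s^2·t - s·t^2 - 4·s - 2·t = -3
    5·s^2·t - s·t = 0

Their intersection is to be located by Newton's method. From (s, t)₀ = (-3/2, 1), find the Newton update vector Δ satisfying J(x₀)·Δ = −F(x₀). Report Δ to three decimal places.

At (-3/2, 1): F = (6.250, 12.750).
Jacobian J = [[-2·s·t - t^2 - 4, -s^2 - 2·s·t - 2], [10·s·t - t, 5·s^2 - s]].
At the point, J = [[-2.000, -1.250], [-16.000, 12.750]] (det J = -45.500).
Solving J·Δ = −F gives Δ = (2.102, 1.637).

(2.102, 1.637)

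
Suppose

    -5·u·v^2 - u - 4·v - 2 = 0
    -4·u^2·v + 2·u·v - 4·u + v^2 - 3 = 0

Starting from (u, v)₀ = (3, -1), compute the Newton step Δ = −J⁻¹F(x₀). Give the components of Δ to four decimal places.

(0.3478, 0.6957)

At (3, -1): F = (-16.0000, 16.0000).
Jacobian J = [[-5·v^2 - 1, -10·u·v - 4], [-8·u·v + 2·v - 4, -4·u^2 + 2·u + 2·v]].
At the point, J = [[-6.0000, 26.0000], [18.0000, -32.0000]] (det J = -276.0000).
Solving J·Δ = −F gives Δ = (0.3478, 0.6957).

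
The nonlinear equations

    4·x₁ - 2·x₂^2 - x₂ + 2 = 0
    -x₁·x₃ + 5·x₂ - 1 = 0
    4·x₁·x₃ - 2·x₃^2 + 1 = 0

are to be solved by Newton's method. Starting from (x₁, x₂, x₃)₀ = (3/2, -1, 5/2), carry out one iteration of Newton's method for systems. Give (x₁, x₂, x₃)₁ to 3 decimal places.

(-0.260, -0.987, -1.024)

At (3/2, -1, 5/2): F = (7.000, -9.750, 3.500).
Jacobian J = [[4, -4·x₂ - 1, 0], [-x₃, 5, -x₁], [4·x₃, 0, 4·x₁ - 4·x₃]].
At the point, J = [[4.000, 3.000, 0.000], [-2.500, 5.000, -1.500], [10.000, 0.000, -4.000]] (det J = -155.000).
Solving J·Δ = −F gives Δ = (-1.760, 0.013, -3.524).
Then the next iterate is (x₁, x₂, x₃)₁ = (-0.260, -0.987, -1.024).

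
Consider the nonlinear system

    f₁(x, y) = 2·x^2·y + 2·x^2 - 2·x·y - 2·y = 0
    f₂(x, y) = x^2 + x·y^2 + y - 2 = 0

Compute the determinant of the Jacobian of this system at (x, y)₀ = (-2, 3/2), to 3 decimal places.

132.500

J = [[4·x·y + 4·x - 2·y, 2·x^2 - 2·x - 2], [2·x + y^2, 2·x·y + 1]].
At the point, J = [[-23.000, 10.000], [-1.750, -5.000]].
det J = 132.500.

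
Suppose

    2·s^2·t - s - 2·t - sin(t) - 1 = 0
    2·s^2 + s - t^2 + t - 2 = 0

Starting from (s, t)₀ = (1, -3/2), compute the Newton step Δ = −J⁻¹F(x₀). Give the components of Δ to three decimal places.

At (1, -3/2): F = (-1.00251, -2.750).
Jacobian J = [[4·s·t - 1, 2·s^2 - cos(t) - 2], [4·s + 1, -2·t + 1]].
At the point, J = [[-7.000, -0.07074], [5.000, 4.000]] (det J = -27.64631).
Solving J·Δ = −F gives Δ = (-0.152, 0.878).

(-0.152, 0.878)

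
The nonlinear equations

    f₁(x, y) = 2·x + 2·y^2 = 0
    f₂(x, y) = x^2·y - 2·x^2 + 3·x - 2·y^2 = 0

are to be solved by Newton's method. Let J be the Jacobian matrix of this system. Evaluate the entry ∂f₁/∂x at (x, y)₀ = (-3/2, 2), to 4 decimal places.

2.0000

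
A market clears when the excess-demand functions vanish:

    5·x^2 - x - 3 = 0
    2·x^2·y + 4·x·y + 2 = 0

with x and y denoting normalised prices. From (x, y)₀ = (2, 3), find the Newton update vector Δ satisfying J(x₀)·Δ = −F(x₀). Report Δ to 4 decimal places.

(-0.7895, -1.3487)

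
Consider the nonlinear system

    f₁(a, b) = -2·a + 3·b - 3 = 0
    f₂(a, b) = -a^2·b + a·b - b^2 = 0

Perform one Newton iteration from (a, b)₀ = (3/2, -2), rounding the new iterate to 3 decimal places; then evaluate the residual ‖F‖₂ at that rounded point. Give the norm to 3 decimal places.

0.959

At (3/2, -2): F = (-12.000, -2.500).
Jacobian J = [[-2, 3], [-2·a·b + b, -a^2 + a - 2·b]].
At the point, J = [[-2.000, 3.000], [4.000, 3.250]] (det J = -18.500).
Solving J·Δ = −F gives Δ = (-1.703, 2.865).
Then the next iterate is (a, b)₁ = (-0.203, 0.865).
Re-evaluating at (-0.203, 0.865): F = (0.001, -0.95947), so ‖F‖₂ = 0.959.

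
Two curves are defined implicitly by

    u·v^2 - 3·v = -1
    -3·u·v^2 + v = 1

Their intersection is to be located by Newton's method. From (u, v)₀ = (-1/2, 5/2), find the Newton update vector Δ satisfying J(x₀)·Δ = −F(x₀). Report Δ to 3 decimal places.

At (-1/2, 5/2): F = (-9.625, 10.875).
Jacobian J = [[v^2, 2·u·v - 3], [-3·v^2, -6·u·v + 1]].
At the point, J = [[6.250, -5.500], [-18.750, 8.500]] (det J = -50.000).
Solving J·Δ = −F gives Δ = (-0.440, -2.250).

(-0.440, -2.250)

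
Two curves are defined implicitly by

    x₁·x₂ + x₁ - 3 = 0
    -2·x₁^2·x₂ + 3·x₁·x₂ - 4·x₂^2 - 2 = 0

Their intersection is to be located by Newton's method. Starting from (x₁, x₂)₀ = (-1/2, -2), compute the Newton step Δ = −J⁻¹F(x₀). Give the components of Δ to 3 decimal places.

At (-1/2, -2): F = (-2.500, -14.000).
Jacobian J = [[x₂ + 1, x₁], [-4·x₁·x₂ + 3·x₂, -2·x₁^2 + 3·x₁ - 8·x₂]].
At the point, J = [[-1.000, -0.500], [-10.000, 14.000]] (det J = -19.000).
Solving J·Δ = −F gives Δ = (-2.211, -0.579).

(-2.211, -0.579)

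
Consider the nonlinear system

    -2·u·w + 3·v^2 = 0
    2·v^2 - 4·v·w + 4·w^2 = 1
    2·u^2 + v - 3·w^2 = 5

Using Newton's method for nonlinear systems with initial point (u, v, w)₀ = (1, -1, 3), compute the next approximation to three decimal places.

At (1, -1, 3): F = (-3.000, 49.000, -31.000).
Jacobian J = [[-2·w, 6·v, -2·u], [0, 4·v - 4·w, -4·v + 8·w], [4·u, 1, -6·w]].
At the point, J = [[-6.000, -6.000, -2.000], [0.000, -16.000, 28.000], [4.000, 1.000, -18.000]] (det J = -2360.000).
Solving J·Δ = −F gives Δ = (0.013, 0.059, -1.716).
Then the next iterate is (u, v, w)₁ = (1.013, -0.941, 1.284).

(1.013, -0.941, 1.284)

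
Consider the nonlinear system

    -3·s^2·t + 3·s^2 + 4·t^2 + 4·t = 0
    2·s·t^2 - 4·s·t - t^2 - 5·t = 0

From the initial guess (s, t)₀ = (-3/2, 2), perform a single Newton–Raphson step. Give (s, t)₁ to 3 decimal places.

(-2.043, 1.067)

At (-3/2, 2): F = (17.250, -14.000).
Jacobian J = [[-6·s·t + 6·s, -3·s^2 + 8·t + 4], [2·t^2 - 4·t, 4·s·t - 4·s - 2·t - 5]].
At the point, J = [[9.000, 13.250], [0.000, -15.000]] (det J = -135.000).
Solving J·Δ = −F gives Δ = (-0.543, -0.933).
Then the next iterate is (s, t)₁ = (-2.043, 1.067).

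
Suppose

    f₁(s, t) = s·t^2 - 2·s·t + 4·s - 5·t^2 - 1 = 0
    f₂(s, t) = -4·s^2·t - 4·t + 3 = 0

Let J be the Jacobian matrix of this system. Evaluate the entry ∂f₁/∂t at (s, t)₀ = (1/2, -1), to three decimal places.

8.000

∂f₁/∂t = 2·s·t - 2·s - 10·t.
At (1/2, -1) this is 8.000.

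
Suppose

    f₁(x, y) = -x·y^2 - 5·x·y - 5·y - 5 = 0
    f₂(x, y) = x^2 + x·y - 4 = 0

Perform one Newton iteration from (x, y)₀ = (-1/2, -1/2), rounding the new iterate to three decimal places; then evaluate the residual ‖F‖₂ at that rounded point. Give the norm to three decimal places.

6.817

At (-1/2, -1/2): F = (-3.625, -3.500).
Jacobian J = [[-y^2 - 5·y, -2·x·y - 5·x - 5], [2·x + y, x]].
At the point, J = [[2.250, -3.000], [-1.500, -0.500]] (det J = -5.625).
Solving J·Δ = −F gives Δ = (-1.544, -2.367).
Then the next iterate is (x, y)₁ = (-2.044, -2.867).
Re-evaluating at (-2.044, -2.867): F = (-3.16470, 6.03808), so ‖F‖₂ = 6.817.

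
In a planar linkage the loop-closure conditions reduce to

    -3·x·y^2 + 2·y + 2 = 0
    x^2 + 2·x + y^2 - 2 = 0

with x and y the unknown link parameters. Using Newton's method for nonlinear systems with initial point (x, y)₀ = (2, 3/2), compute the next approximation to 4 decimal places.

(0.5941, 1.5619)

At (2, 3/2): F = (-8.5000, 8.2500).
Jacobian J = [[-3·y^2, -6·x·y + 2], [2·x + 2, 2·y]].
At the point, J = [[-6.7500, -16.0000], [6.0000, 3.0000]] (det J = 75.7500).
Solving J·Δ = −F gives Δ = (-1.4059, 0.0619).
Then the next iterate is (x, y)₁ = (0.5941, 1.5619).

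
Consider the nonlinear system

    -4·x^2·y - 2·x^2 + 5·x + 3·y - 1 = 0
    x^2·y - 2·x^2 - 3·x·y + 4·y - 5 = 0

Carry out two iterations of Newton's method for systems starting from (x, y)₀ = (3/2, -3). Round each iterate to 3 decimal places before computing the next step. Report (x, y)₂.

(-0.272, 29.517)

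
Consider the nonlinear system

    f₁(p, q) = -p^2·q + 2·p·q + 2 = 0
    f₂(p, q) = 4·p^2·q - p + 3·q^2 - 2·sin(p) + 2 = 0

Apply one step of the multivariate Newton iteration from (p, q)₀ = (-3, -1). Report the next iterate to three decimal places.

At (-3, -1): F = (17.000, -27.71776).
Jacobian J = [[-2·p·q + 2·q, -p^2 + 2·p], [8·p·q - 2·cos(p) - 1, 4·p^2 + 6·q]].
At the point, J = [[-8.000, -15.000], [24.97998, 30.000]] (det J = 134.69977).
Solving J·Δ = −F gives Δ = (-0.700, 1.506).
Then the next iterate is (p, q)₁ = (-3.700, 0.506).

(-3.700, 0.506)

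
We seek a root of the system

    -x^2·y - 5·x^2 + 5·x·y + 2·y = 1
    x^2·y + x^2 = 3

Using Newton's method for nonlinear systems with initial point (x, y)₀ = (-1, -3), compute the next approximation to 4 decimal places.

At (-1, -3): F = (6.0000, -5.0000).
Jacobian J = [[-2·x·y - 10·x + 5·y, -x^2 + 5·x + 2], [2·x·y + 2·x, x^2]].
At the point, J = [[-11.0000, -4.0000], [4.0000, 1.0000]] (det J = 5.0000).
Solving J·Δ = −F gives Δ = (2.8000, -6.2000).
Then the next iterate is (x, y)₁ = (1.8000, -9.2000).

(1.8000, -9.2000)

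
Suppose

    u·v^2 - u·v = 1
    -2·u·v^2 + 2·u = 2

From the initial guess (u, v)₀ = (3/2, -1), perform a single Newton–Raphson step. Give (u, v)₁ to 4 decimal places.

(1.2500, -0.6667)

At (3/2, -1): F = (2.0000, -2.0000).
Jacobian J = [[v^2 - v, 2·u·v - u], [-2·v^2 + 2, -4·u·v]].
At the point, J = [[2.0000, -4.5000], [0.0000, 6.0000]] (det J = 12.0000).
Solving J·Δ = −F gives Δ = (-0.2500, 0.3333).
Then the next iterate is (u, v)₁ = (1.2500, -0.6667).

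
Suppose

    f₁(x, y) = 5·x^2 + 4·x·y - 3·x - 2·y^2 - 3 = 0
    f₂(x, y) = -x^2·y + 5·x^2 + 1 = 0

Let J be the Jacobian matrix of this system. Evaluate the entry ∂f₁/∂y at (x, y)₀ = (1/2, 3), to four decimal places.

-10.0000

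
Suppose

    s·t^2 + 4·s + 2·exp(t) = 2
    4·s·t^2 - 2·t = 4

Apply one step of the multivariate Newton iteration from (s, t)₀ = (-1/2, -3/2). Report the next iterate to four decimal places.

At (-1/2, -3/2): F = (-4.678740, -5.5000).
Jacobian J = [[t^2 + 4, 2·s·t + 2·exp(t)], [4·t^2, 8·s·t - 2]].
At the point, J = [[6.2500, 1.946260], [9.0000, 4.0000]] (det J = 7.483657).
Solving J·Δ = −F gives Δ = (1.0704, -1.0334).
Then the next iterate is (s, t)₁ = (0.5704, -2.5334).

(0.5704, -2.5334)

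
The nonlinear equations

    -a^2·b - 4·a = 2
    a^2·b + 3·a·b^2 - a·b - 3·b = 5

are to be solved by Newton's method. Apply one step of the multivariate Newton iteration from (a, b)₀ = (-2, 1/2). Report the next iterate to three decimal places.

At (-2, 1/2): F = (4.000, -5.000).
Jacobian J = [[-2·a·b - 4, -a^2], [2·a·b + 3·b^2 - b, a^2 + 6·a·b - a - 3]].
At the point, J = [[-2.000, -4.000], [-1.750, -3.000]] (det J = -1.000).
Solving J·Δ = −F gives Δ = (-32.000, 17.000).
Then the next iterate is (a, b)₁ = (-34.000, 17.500).

(-34.000, 17.500)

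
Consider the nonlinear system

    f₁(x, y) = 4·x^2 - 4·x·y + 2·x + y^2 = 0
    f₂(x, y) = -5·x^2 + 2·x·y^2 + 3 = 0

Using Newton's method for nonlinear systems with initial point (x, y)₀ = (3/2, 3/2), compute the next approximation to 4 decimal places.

(0.4444, 0.4352)

At (3/2, 3/2): F = (5.2500, -1.5000).
Jacobian J = [[8·x - 4·y + 2, -4·x + 2·y], [-10·x + 2·y^2, 4·x·y]].
At the point, J = [[8.0000, -3.0000], [-10.5000, 9.0000]] (det J = 40.5000).
Solving J·Δ = −F gives Δ = (-1.0556, -1.0648).
Then the next iterate is (x, y)₁ = (0.4444, 0.4352).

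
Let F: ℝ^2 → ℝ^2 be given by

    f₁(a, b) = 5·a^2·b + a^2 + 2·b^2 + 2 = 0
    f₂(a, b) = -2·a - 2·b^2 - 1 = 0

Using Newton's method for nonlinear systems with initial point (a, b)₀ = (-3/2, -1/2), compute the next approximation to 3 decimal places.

(-0.932, -0.682)

At (-3/2, -1/2): F = (-0.875, 1.500).
Jacobian J = [[10·a·b + 2·a, 5·a^2 + 4·b], [-2, -4·b]].
At the point, J = [[4.500, 9.250], [-2.000, 2.000]] (det J = 27.500).
Solving J·Δ = −F gives Δ = (0.568, -0.182).
Then the next iterate is (a, b)₁ = (-0.932, -0.682).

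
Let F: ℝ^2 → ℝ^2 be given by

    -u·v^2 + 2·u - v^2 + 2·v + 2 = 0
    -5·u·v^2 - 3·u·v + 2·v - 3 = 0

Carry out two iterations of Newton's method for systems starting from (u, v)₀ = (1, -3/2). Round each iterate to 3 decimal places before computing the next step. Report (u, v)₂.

(-1.536, -0.453)

At (1, -3/2): F = (-3.500, -12.750).
Jacobian J = [[-v^2 + 2, -2·u·v - 2·v + 2], [-5·v^2 - 3·v, -10·u·v - 3·u + 2]].
At the point, J = [[-0.250, 8.000], [-6.750, 14.000]] (det J = 50.500).
Solving J·Δ = −F gives Δ = (-1.050, 0.405).
Then the next iterate is (u, v)₁ = (-0.050, -1.095).
Round to (-0.050, -1.095) and repeat: F = (-1.42907, -5.05449), J = [[0.80097, 4.08050], [-2.71012, 1.60250]].
Δ = (-1.486, 0.642), so (u, v)₂ = (-1.536, -0.453).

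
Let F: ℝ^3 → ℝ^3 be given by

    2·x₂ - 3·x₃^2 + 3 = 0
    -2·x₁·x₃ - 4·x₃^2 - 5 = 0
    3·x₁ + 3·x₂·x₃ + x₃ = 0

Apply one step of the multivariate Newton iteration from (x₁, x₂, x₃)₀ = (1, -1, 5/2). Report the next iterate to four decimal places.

At (1, -1, 5/2): F = (-17.7500, -35.0000, -2.0000).
Jacobian J = [[0, 2, -6·x₃], [-2·x₃, 0, -2·x₁ - 8·x₃], [3, 3·x₃, 3·x₂ + 1]].
At the point, J = [[0.0000, 2.0000, -15.0000], [-5.0000, 0.0000, -22.0000], [3.0000, 7.5000, -2.0000]] (det J = 410.5000).
Solving J·Δ = −F gives Δ = (-2.3307, 0.9160, -1.0612).
Then the next iterate is (x₁, x₂, x₃)₁ = (-1.3307, -0.0840, 1.4388).

(-1.3307, -0.0840, 1.4388)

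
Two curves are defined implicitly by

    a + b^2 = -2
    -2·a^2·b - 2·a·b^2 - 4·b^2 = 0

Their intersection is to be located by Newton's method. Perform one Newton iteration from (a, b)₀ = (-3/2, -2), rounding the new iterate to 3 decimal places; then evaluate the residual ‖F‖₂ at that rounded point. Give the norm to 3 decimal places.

At (-3/2, -2): F = (4.500, 5.000).
Jacobian J = [[1, 2·b], [-4·a·b - 2·b^2, -2·a^2 - 4·a·b - 8·b]].
At the point, J = [[1.000, -4.000], [-20.000, -0.500]] (det J = -80.500).
Solving J·Δ = −F gives Δ = (0.220, 1.180).
Then the next iterate is (a, b)₁ = (-1.280, -0.820).
Re-evaluating at (-1.280, -0.820): F = (1.39240, 1.71872), so ‖F‖₂ = 2.212.

2.212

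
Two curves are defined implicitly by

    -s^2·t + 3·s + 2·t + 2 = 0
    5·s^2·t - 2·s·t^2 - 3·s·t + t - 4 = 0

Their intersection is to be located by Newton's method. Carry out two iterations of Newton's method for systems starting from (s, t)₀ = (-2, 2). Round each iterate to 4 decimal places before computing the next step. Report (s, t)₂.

(-1.0643, 0.7396)

At (-2, 2): F = (-8.0000, 66.0000).
Jacobian J = [[-2·s·t + 3, -s^2 + 2], [10·s·t - 2·t^2 - 3·t, 5·s^2 - 4·s·t - 3·s + 1]].
At the point, J = [[11.0000, -2.0000], [-54.0000, 43.0000]] (det J = 365.0000).
Solving J·Δ = −F gives Δ = (0.5808, -0.8055).
Then the next iterate is (s, t)₁ = (-1.4192, 1.1945).
Round to (-1.4192, 1.1945) and repeat: F = (-2.274477, 18.359501), J = [[6.390469, -0.014129], [-23.389504, 22.109181]].
Δ = (0.3549, -0.4549), so (s, t)₂ = (-1.0643, 0.7396).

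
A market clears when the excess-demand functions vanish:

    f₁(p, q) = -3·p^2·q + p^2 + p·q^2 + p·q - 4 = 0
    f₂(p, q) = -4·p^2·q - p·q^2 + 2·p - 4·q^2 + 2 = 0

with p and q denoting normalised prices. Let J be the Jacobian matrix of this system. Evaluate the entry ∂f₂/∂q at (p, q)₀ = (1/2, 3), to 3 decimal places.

∂f₂/∂q = -4·p^2 - 2·p·q - 8·q.
At (1/2, 3) this is -28.000.

-28.000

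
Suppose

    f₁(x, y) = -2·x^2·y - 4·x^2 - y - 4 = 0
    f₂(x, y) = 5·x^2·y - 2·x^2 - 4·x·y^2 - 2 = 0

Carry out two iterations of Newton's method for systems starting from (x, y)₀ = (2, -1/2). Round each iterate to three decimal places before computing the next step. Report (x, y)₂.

(-0.215, -0.970)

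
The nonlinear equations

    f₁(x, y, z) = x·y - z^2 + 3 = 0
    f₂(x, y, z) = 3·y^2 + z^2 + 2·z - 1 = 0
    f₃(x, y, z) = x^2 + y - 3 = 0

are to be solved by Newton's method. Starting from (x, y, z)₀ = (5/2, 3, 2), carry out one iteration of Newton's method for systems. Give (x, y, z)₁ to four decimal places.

(1.6157, 1.1715, 1.8189)

At (5/2, 3, 2): F = (6.5000, 34.0000, 6.2500).
Jacobian J = [[y, x, -2·z], [0, 6·y, 2·z + 2], [2·x, 1, 0]].
At the point, J = [[3.0000, 2.5000, -4.0000], [0.0000, 18.0000, 6.0000], [5.0000, 1.0000, 0.0000]] (det J = 417.0000).
Solving J·Δ = −F gives Δ = (-0.8843, -1.8285, -0.1811).
Then the next iterate is (x, y, z)₁ = (1.6157, 1.1715, 1.8189).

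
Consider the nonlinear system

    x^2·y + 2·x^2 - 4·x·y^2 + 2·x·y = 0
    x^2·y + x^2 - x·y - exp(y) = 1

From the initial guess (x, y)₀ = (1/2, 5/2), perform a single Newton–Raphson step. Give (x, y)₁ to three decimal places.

At (1/2, 5/2): F = (-8.875, -13.55749).
Jacobian J = [[2·x·y + 4·x - 4·y^2 + 2·y, x^2 - 8·x·y + 2·x], [2·x·y + 2·x - y, x^2 - x - exp(y)]].
At the point, J = [[-15.500, -8.750], [1.000, -12.43249]] (det J = 201.45366).
Solving J·Δ = −F gives Δ = (0.041, -1.087).
Then the next iterate is (x, y)₁ = (0.541, 1.413).

(0.541, 1.413)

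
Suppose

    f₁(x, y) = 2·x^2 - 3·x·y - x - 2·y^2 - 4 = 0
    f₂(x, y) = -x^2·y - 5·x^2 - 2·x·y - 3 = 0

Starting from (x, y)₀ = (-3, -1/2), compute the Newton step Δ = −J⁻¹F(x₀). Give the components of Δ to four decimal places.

At (-3, -1/2): F = (12.0000, -46.5000).
Jacobian J = [[4·x - 3·y - 1, -3·x - 4·y], [-2·x·y - 10·x - 2·y, -x^2 - 2·x]].
At the point, J = [[-11.5000, 11.0000], [28.0000, -3.0000]] (det J = -273.5000).
Solving J·Δ = −F gives Δ = (1.7386, 0.7267).

(1.7386, 0.7267)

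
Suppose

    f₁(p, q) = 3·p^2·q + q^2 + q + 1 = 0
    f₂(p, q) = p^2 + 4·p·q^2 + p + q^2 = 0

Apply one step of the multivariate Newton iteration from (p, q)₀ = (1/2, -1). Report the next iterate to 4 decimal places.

At (1/2, -1): F = (0.2500, 3.7500).
Jacobian J = [[6·p·q, 3·p^2 + 2·q + 1], [2·p + 4·q^2 + 1, 8·p·q + 2·q]].
At the point, J = [[-3.0000, -0.2500], [6.0000, -6.0000]] (det J = 19.5000).
Solving J·Δ = −F gives Δ = (0.0288, 0.6538).
Then the next iterate is (p, q)₁ = (0.5288, -0.3462).

(0.5288, -0.3462)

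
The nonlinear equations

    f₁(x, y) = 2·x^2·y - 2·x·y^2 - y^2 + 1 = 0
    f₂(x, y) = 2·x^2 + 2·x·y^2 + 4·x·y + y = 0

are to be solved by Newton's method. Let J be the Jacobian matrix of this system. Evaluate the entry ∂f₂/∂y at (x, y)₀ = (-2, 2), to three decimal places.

-23.000

∂f₂/∂y = 4·x·y + 4·x + 1.
At (-2, 2) this is -23.000.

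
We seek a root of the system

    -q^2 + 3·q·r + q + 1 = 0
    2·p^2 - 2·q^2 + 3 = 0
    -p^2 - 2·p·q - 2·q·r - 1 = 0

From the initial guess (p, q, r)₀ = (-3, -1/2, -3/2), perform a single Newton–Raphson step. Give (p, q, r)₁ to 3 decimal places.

At (-3, -1/2, -3/2): F = (2.500, 20.500, -14.500).
Jacobian J = [[0, -2·q + 3·r + 1, 3·q], [4·p, -4·q, 0], [-2·p - 2·q, -2·p - 2·r, -2·q]].
At the point, J = [[0.000, -2.500, -1.500], [-12.000, 2.000, 0.000], [7.000, 9.000, 1.000]] (det J = 153.000).
Solving J·Δ = −F gives Δ = (1.725, 0.103, 1.495).
Then the next iterate is (p, q, r)₁ = (-1.275, -0.397, -0.005).

(-1.275, -0.397, -0.005)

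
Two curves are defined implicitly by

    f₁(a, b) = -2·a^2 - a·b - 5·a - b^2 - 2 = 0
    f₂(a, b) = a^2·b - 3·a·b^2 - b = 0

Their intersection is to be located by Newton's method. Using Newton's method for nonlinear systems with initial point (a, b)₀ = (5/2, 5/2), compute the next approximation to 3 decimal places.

At (5/2, 5/2): F = (-39.500, -33.750).
Jacobian J = [[-4·a - b - 5, -a - 2·b], [2·a·b - 3·b^2, a^2 - 6·a·b - 1]].
At the point, J = [[-17.500, -7.500], [-6.250, -32.250]] (det J = 517.500).
Solving J·Δ = −F gives Δ = (-1.972, -0.664).
Then the next iterate is (a, b)₁ = (0.528, 1.836).

(0.528, 1.836)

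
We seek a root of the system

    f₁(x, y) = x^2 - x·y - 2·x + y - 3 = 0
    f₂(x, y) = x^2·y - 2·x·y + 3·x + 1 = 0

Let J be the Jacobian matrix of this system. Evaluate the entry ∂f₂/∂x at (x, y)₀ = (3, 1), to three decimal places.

7.000

∂f₂/∂x = 2·x·y - 2·y + 3.
At (3, 1) this is 7.000.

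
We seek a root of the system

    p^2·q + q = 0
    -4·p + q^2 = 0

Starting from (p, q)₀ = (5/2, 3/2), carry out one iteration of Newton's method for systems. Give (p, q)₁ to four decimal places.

(0.7755, 1.7840)

At (5/2, 3/2): F = (10.8750, -7.7500).
Jacobian J = [[2·p·q, p^2 + 1], [-4, 2·q]].
At the point, J = [[7.5000, 7.2500], [-4.0000, 3.0000]] (det J = 51.5000).
Solving J·Δ = −F gives Δ = (-1.7245, 0.2840).
Then the next iterate is (p, q)₁ = (0.7755, 1.7840).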